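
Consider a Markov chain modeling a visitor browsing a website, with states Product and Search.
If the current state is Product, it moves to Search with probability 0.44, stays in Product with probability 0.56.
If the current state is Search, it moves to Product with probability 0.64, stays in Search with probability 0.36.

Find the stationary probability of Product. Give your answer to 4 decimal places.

Let the stationary distribution be π with π = πP and π_1 + π_2 = 1.
π_1 = 0.56·π_1 + 0.64·π_2
Solving with the normalization constraint gives π = (0.5926, 0.4074).
So the stationary probability of Product is 0.5926.

0.5926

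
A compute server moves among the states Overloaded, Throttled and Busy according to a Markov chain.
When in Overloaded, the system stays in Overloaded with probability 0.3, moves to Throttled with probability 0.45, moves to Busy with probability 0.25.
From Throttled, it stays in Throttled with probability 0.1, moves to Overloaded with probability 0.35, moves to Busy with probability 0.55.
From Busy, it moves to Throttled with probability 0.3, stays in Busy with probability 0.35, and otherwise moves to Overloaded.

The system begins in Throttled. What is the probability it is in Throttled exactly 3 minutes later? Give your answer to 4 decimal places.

Propagate the distribution vector 3 minutes from Throttled.
After 0 minutes: (0.0000, 1.0000, 0.0000)
After 1 minute: (0.3500, 0.1000, 0.5500)
After 2 minutes: (0.3325, 0.3325, 0.3350)
After 3 minutes: (0.3334, 0.2834, 0.3833)
P(in Throttled after 3 minutes) = 0.2834

0.2834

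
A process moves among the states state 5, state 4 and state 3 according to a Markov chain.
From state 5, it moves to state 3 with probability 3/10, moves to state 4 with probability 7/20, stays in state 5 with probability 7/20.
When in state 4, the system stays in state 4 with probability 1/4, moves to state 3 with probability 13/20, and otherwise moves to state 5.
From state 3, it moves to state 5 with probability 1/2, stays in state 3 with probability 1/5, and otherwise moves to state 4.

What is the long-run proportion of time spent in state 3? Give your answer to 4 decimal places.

Let the stationary distribution be π with π = πP and π_1 + π_2 + π_3 = 1.
π_1 = 0.35·π_1 + 0.1·π_2 + 0.5·π_3
π_2 = 0.35·π_1 + 0.25·π_2 + 0.3·π_3
Solving with the normalization constraint gives π = (0.3299, 0.3014, 0.3686).
So the stationary probability of state 3 is 0.3686.

0.3686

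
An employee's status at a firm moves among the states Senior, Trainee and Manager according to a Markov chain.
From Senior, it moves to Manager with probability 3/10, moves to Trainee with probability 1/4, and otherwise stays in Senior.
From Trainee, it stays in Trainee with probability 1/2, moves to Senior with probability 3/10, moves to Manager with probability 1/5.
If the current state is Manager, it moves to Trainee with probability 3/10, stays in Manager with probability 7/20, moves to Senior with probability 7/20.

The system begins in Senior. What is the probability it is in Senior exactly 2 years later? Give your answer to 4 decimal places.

Sum over the intermediate state after 1 year:
P = P(Senior→Senior)·P(Senior→Senior) + P(Senior→Trainee)·P(Trainee→Senior) + P(Senior→Manager)·P(Manager→Senior)
  = 0.45×0.45 + 0.25×0.3 + 0.3×0.35
  = 0.2025 + 0.0750 + 0.1050 = 0.3825

0.3825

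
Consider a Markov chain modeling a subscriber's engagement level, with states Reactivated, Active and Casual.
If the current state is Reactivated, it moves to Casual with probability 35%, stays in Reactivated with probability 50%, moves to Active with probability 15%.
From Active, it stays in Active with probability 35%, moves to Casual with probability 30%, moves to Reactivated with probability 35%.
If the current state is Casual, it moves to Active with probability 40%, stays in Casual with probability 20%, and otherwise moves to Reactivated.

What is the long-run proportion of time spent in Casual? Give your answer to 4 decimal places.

Let the stationary distribution be π with π = πP and π_1 + π_2 + π_3 = 1.
π_1 = 0.5·π_1 + 0.35·π_2 + 0.4·π_3
π_2 = 0.15·π_1 + 0.35·π_2 + 0.4·π_3
Solving with the normalization constraint gives π = (0.4290, 0.2788, 0.2922).
So the stationary probability of Casual is 0.2922.

0.2922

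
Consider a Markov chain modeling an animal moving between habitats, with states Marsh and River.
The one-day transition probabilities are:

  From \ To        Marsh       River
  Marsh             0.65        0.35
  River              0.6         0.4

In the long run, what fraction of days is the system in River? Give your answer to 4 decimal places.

Let the stationary distribution be π with π = πP and π_1 + π_2 = 1.
π_1 = 0.65·π_1 + 0.6·π_2
Solving with the normalization constraint gives π = (0.6316, 0.3684).
So the stationary probability of River is 0.3684.

0.3684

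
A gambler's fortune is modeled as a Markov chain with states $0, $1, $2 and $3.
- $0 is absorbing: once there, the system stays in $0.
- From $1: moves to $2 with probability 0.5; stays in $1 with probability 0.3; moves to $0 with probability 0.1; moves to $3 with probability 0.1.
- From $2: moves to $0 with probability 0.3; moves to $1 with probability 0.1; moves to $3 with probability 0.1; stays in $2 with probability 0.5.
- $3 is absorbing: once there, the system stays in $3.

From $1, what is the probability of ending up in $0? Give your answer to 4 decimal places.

0.6667

Let h(s) be the probability of absorption at $0 starting from transient state s. Then h($0) = 1 and h($3) = 0. By first-step analysis:
h($1) = 0.1·1 + 0.3·h($1) + 0.5·h($2) + 0.1·0
h($2) = 0.3·1 + 0.1·h($1) + 0.5·h($2) + 0.1·0
Solving: h($1) = 0.6667, h($2) = 0.7333.
Starting from $1, the probability is 0.6667.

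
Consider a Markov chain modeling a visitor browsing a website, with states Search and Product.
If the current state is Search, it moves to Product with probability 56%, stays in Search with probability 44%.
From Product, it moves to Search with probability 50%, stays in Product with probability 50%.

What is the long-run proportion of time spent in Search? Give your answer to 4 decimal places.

0.4717

Let the stationary distribution be π with π = πP and π_1 + π_2 = 1.
π_1 = 0.44·π_1 + 0.5·π_2
Solving with the normalization constraint gives π = (0.4717, 0.5283).
So the stationary probability of Search is 0.4717.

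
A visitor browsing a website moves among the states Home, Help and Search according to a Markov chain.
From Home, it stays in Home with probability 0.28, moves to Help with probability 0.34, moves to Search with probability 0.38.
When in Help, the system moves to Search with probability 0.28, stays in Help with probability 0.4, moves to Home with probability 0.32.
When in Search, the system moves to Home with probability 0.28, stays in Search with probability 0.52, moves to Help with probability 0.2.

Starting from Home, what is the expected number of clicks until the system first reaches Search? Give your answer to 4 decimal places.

Let t(s) be the expected number of clicks to first reach Search from state s, with t(Search) = 0. Conditioning on the first click:
t(Home) = 1 + 0.28·t(Home) + 0.34·t(Help)
t(Help) = 1 + 0.32·t(Home) + 0.4·t(Help)
Solving: t(Home) = 2.9084, t(Help) = 3.2178.
Expected clicks from Home to Search: 2.9084.

2.9084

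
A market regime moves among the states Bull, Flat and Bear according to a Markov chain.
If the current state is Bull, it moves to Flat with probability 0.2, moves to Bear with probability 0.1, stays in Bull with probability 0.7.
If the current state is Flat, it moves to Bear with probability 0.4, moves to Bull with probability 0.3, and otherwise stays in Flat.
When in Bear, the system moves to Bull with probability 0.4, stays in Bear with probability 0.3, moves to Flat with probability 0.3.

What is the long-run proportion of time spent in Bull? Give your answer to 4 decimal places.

0.5362

Let the stationary distribution be π with π = πP and π_1 + π_2 + π_3 = 1.
π_1 = 0.7·π_1 + 0.3·π_2 + 0.4·π_3
π_2 = 0.2·π_1 + 0.3·π_2 + 0.3·π_3
Solving with the normalization constraint gives π = (0.5362, 0.2464, 0.2174).
So the stationary probability of Bull is 0.5362.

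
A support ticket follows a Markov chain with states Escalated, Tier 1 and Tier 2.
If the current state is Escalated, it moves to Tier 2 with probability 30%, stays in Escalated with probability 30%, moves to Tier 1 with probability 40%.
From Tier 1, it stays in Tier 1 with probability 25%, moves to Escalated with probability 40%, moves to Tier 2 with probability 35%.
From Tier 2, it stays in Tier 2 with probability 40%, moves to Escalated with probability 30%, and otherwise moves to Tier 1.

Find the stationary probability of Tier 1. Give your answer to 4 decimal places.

0.3173

Let the stationary distribution be π with π = πP and π_1 + π_2 + π_3 = 1.
π_1 = 0.3·π_1 + 0.4·π_2 + 0.3·π_3
π_2 = 0.4·π_1 + 0.25·π_2 + 0.3·π_3
Solving with the normalization constraint gives π = (0.3317, 0.3173, 0.3510).
So the stationary probability of Tier 1 is 0.3173.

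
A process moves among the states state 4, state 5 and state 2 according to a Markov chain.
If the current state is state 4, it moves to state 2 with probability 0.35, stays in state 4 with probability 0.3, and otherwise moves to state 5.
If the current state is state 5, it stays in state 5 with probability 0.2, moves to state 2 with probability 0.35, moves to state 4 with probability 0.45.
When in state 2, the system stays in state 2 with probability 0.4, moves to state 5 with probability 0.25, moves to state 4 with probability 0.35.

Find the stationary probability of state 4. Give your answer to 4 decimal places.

0.3593

Let the stationary distribution be π with π = πP and π_1 + π_2 + π_3 = 1.
π_1 = 0.3·π_1 + 0.45·π_2 + 0.35·π_3
π_2 = 0.35·π_1 + 0.2·π_2 + 0.25·π_3
Solving with the normalization constraint gives π = (0.3593, 0.2723, 0.3684).
So the stationary probability of state 4 is 0.3593.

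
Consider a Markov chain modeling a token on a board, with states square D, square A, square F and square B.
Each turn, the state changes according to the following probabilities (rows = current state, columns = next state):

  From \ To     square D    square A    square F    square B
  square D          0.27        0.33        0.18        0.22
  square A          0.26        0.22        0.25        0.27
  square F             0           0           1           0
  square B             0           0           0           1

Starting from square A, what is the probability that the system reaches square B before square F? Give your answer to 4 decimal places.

0.5258

Let h(s) be the probability of absorption at square B starting from transient state s. Then h(square B) = 1 and h(square F) = 0. By first-step analysis:
h(square D) = 0.27·h(square D) + 0.33·h(square A) + 0.18·0 + 0.22·1
h(square A) = 0.26·h(square D) + 0.22·h(square A) + 0.25·0 + 0.27·1
Solving: h(square D) = 0.5391, h(square A) = 0.5258.
Starting from square A, the probability is 0.5258.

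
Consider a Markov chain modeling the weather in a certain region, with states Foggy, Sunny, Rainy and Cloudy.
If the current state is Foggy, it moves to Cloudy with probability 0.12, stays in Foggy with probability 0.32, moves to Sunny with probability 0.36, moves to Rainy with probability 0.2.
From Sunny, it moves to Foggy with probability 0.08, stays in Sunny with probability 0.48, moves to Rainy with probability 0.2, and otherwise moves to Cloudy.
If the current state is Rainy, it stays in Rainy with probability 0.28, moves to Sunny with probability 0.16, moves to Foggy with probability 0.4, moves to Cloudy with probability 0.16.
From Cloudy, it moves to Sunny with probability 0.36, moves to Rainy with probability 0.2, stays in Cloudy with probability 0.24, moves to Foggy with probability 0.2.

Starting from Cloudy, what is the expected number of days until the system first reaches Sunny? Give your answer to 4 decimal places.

3.1593

Let t(s) be the expected number of days to first reach Sunny from state s, with t(Sunny) = 0. Conditioning on the first day:
t(Foggy) = 1 + 0.32·t(Foggy) + 0.2·t(Rainy) + 0.12·t(Cloudy)
t(Rainy) = 1 + 0.4·t(Foggy) + 0.28·t(Rainy) + 0.16·t(Cloudy)
t(Cloudy) = 1 + 0.2·t(Foggy) + 0.2·t(Rainy) + 0.24·t(Cloudy)
Solving: t(Foggy) = 3.1593, t(Rainy) = 3.8462, t(Cloudy) = 3.1593.
Expected days from Cloudy to Sunny: 3.1593.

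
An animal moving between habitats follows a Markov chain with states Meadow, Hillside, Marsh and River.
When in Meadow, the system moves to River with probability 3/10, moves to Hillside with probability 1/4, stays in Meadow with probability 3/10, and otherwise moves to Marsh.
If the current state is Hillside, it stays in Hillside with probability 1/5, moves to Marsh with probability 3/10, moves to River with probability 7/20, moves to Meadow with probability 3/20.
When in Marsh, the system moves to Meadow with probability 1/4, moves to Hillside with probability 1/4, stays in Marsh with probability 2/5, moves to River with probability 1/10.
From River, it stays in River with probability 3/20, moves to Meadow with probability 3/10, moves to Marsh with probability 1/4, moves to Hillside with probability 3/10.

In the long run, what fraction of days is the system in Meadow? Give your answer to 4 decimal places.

0.2487

Let the stationary distribution be π with π = πP and π_1 + π_2 + π_3 + π_4 = 1.
π_1 = 0.3·π_1 + 0.15·π_2 + 0.25·π_3 + 0.3·π_4
π_2 = 0.25·π_1 + 0.2·π_2 + 0.25·π_3 + 0.3·π_4
π_3 = 0.15·π_1 + 0.3·π_2 + 0.4·π_3 + 0.25·π_4
Solving with the normalization constraint gives π = (0.2487, 0.2487, 0.2795, 0.2231).
So the stationary probability of Meadow is 0.2487.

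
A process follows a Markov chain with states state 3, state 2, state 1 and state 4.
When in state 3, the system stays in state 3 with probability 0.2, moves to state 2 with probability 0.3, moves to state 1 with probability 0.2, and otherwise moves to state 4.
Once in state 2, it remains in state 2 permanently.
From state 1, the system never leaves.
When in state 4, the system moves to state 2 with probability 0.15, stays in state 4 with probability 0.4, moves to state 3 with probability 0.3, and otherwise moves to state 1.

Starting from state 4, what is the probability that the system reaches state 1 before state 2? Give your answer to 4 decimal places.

Let h(s) be the probability of absorption at state 1 starting from transient state s. Then h(state 1) = 1 and h(state 2) = 0. By first-step analysis:
h(state 3) = 0.2·h(state 3) + 0.3·0 + 0.2·1 + 0.3·h(state 4)
h(state 4) = 0.3·h(state 3) + 0.15·0 + 0.15·1 + 0.4·h(state 4)
Solving: h(state 3) = 0.4231, h(state 4) = 0.4615.
Starting from state 4, the probability is 0.4615.

0.4615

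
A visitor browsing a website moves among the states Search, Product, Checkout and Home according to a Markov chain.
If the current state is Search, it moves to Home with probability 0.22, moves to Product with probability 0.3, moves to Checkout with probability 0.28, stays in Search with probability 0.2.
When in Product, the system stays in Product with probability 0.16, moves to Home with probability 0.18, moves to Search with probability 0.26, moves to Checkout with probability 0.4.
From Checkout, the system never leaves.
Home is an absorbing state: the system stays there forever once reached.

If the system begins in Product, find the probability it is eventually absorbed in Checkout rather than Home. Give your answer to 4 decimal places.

0.6613

Let h(s) be the probability of absorption at Checkout starting from transient state s. Then h(Checkout) = 1 and h(Home) = 0. By first-step analysis:
h(Search) = 0.2·h(Search) + 0.3·h(Product) + 0.28·1 + 0.22·0
h(Product) = 0.26·h(Search) + 0.16·h(Product) + 0.4·1 + 0.18·0
Solving: h(Search) = 0.5980, h(Product) = 0.6613.
Starting from Product, the probability is 0.6613.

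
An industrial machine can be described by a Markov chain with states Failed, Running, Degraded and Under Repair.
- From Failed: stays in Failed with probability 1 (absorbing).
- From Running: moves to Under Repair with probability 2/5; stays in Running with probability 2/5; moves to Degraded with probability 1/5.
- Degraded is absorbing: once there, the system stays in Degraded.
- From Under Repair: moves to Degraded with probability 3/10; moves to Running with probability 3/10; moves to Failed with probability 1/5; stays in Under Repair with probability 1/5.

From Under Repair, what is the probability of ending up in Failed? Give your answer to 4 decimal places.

0.3333

Let h(s) be the probability of absorption at Failed starting from transient state s. Then h(Failed) = 1 and h(Degraded) = 0. By first-step analysis:
h(Running) = 0.4·h(Running) + 0.2·0 + 0.4·h(Under Repair)
h(Under Repair) = 0.2·1 + 0.3·h(Running) + 0.3·0 + 0.2·h(Under Repair)
Solving: h(Running) = 0.2222, h(Under Repair) = 0.3333.
Starting from Under Repair, the probability is 0.3333.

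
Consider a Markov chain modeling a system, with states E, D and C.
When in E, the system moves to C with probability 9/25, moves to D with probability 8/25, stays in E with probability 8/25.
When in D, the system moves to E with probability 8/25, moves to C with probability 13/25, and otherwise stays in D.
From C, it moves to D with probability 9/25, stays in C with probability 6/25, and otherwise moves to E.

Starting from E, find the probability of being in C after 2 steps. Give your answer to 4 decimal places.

0.3680

Sum over the intermediate state after 1 step:
P = P(E→E)·P(E→C) + P(E→D)·P(D→C) + P(E→C)·P(C→C)
  = 0.32×0.36 + 0.32×0.52 + 0.36×0.24
  = 0.1152 + 0.1664 + 0.0864 = 0.3680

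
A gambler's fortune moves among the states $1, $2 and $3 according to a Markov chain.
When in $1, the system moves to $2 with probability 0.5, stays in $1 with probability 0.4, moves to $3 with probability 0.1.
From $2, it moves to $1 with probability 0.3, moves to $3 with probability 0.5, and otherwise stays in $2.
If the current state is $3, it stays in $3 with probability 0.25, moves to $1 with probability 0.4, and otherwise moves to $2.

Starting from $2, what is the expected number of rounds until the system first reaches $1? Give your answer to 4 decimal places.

Let t(s) be the expected number of rounds to first reach $1 from state s, with t($1) = 0. Conditioning on the first round:
t($2) = 1 + 0.2·t($2) + 0.5·t($3)
t($3) = 1 + 0.35·t($2) + 0.25·t($3)
Solving: t($2) = 2.9412, t($3) = 2.7059.
Expected rounds from $2 to $1: 2.9412.

2.9412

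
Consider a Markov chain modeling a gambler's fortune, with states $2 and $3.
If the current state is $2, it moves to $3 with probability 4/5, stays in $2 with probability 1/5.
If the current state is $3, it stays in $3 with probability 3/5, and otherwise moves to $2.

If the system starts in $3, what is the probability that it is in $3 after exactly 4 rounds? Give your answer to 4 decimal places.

0.6672

Propagate the distribution vector 4 rounds from $3.
After 0 rounds: (0.0000, 1.0000)
After 1 round: (0.4000, 0.6000)
After 2 rounds: (0.3200, 0.6800)
After 3 rounds: (0.3360, 0.6640)
After 4 rounds: (0.3328, 0.6672)
P(in $3 after 4 rounds) = 0.6672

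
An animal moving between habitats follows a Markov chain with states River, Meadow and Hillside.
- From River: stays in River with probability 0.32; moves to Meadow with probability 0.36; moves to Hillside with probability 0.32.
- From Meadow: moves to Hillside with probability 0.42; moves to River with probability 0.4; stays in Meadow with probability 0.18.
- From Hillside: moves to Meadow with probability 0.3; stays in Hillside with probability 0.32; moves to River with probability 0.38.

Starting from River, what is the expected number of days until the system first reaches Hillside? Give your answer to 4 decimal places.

2.8530

Let t(s) be the expected number of days to first reach Hillside from state s, with t(Hillside) = 0. Conditioning on the first day:
t(River) = 1 + 0.32·t(River) + 0.36·t(Meadow)
t(Meadow) = 1 + 0.4·t(River) + 0.18·t(Meadow)
Solving: t(River) = 2.8530, t(Meadow) = 2.6112.
Expected days from River to Hillside: 2.8530.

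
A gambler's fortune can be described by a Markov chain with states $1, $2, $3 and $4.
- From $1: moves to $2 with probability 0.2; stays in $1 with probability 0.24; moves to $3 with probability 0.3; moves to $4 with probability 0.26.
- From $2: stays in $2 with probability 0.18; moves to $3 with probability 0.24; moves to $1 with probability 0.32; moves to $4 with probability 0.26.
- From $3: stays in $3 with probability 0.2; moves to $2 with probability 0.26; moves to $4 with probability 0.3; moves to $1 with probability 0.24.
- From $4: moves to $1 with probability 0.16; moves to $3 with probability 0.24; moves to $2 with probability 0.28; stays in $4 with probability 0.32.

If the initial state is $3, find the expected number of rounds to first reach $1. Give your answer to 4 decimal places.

Let t(s) be the expected number of rounds to first reach $1 from state s, with t($1) = 0. Conditioning on the first round:
t($2) = 1 + 0.18·t($2) + 0.24·t($3) + 0.26·t($4)
t($3) = 1 + 0.26·t($2) + 0.2·t($3) + 0.3·t($4)
t($4) = 1 + 0.28·t($2) + 0.24·t($3) + 0.32·t($4)
Solving: t($2) = 3.9107, t($3) = 4.2371, t($4) = 4.5763.
Expected rounds from $3 to $1: 4.2371.

4.2371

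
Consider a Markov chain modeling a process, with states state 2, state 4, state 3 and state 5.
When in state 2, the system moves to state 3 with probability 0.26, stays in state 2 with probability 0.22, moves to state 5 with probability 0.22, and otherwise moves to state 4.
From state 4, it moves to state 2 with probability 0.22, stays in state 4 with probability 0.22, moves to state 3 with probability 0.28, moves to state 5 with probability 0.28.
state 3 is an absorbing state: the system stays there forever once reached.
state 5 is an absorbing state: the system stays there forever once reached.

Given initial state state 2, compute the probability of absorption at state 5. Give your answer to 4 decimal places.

Let h(s) be the probability of absorption at state 5 starting from transient state s. Then h(state 5) = 1 and h(state 3) = 0. By first-step analysis:
h(state 2) = 0.22·h(state 2) + 0.3·h(state 4) + 0.26·0 + 0.22·1
h(state 4) = 0.22·h(state 2) + 0.22·h(state 4) + 0.28·0 + 0.28·1
Solving: h(state 2) = 0.4712, h(state 4) = 0.4919.
Starting from state 2, the probability is 0.4712.

0.4712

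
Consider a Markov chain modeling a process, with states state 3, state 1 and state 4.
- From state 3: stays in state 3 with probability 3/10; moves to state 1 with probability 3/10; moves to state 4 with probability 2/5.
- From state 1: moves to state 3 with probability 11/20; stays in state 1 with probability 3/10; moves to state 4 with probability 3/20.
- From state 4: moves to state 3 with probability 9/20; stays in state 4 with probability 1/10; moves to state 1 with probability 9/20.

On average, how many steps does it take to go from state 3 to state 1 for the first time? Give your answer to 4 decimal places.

2.8889

Let t(s) be the expected number of steps to first reach state 1 from state s, with t(state 1) = 0. Conditioning on the first step:
t(state 3) = 1 + 0.3·t(state 3) + 0.4·t(state 4)
t(state 4) = 1 + 0.45·t(state 3) + 0.1·t(state 4)
Solving: t(state 3) = 2.8889, t(state 4) = 2.5556.
Expected steps from state 3 to state 1: 2.8889.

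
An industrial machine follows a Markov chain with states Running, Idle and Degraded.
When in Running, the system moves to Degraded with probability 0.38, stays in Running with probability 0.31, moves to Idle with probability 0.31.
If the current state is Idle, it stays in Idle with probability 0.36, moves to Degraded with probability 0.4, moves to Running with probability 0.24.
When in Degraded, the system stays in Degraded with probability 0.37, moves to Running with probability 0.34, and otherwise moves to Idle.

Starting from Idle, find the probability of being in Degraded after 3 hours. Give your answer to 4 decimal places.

0.3826

Propagate the distribution vector 3 hours from Idle.
After 0 hours: (0.0000, 1.0000, 0.0000)
After 1 hour: (0.2400, 0.3600, 0.4000)
After 2 hours: (0.2968, 0.3200, 0.3832)
After 3 hours: (0.2991, 0.3183, 0.3826)
P(in Degraded after 3 hours) = 0.3826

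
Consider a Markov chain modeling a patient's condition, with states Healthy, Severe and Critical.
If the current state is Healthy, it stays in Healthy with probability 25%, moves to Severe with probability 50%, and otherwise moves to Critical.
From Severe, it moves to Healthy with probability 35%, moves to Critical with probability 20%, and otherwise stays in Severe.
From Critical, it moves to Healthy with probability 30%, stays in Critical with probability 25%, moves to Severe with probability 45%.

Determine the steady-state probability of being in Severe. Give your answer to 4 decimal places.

Let the stationary distribution be π with π = πP and π_1 + π_2 + π_3 = 1.
π_1 = 0.25·π_1 + 0.35·π_2 + 0.3·π_3
π_2 = 0.5·π_1 + 0.45·π_2 + 0.45·π_3
Solving with the normalization constraint gives π = (0.3079, 0.4654, 0.2267).
So the stationary probability of Severe is 0.4654.

0.4654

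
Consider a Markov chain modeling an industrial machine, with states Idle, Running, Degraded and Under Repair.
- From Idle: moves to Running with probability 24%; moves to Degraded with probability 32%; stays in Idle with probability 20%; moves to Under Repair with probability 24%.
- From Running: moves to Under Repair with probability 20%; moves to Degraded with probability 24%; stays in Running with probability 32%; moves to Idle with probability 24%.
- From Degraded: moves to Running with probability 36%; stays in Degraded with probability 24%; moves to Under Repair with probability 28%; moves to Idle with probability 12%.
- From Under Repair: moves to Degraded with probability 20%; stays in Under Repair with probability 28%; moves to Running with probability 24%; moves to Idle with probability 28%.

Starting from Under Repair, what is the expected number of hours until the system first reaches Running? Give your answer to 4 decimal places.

Let t(s) be the expected number of hours to first reach Running from state s, with t(Running) = 0. Conditioning on the first hour:
t(Idle) = 1 + 0.2·t(Idle) + 0.32·t(Degraded) + 0.24·t(Under Repair)
t(Degraded) = 1 + 0.12·t(Idle) + 0.24·t(Degraded) + 0.28·t(Under Repair)
t(Under Repair) = 1 + 0.28·t(Idle) + 0.2·t(Degraded) + 0.28·t(Under Repair)
Solving: t(Idle) = 3.6755, t(Degraded) = 3.2690, t(Under Repair) = 3.7263.
Expected hours from Under Repair to Running: 3.7263.

3.7263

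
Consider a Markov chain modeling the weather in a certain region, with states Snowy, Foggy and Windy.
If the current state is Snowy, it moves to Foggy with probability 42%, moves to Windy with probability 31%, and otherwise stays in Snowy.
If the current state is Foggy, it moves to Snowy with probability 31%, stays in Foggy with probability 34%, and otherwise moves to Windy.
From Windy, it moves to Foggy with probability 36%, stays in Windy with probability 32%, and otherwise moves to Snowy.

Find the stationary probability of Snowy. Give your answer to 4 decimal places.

Let the stationary distribution be π with π = πP and π_1 + π_2 + π_3 = 1.
π_1 = 0.27·π_1 + 0.31·π_2 + 0.32·π_3
π_2 = 0.42·π_1 + 0.34·π_2 + 0.36·π_3
Solving with the normalization constraint gives π = (0.3012, 0.3707, 0.3281).
So the stationary probability of Snowy is 0.3012.

0.3012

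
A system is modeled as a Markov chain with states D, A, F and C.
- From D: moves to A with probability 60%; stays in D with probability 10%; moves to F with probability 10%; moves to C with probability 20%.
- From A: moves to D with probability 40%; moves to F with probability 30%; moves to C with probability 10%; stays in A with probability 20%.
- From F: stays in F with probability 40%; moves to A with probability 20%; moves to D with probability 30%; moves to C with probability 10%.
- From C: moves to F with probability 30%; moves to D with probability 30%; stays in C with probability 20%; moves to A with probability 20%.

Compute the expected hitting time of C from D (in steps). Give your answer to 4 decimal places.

7.1622

Let t(s) be the expected number of steps to first reach C from state s, with t(C) = 0. Conditioning on the first step:
t(D) = 1 + 0.1·t(D) + 0.6·t(A) + 0.1·t(F)
t(A) = 1 + 0.4·t(D) + 0.2·t(A) + 0.3·t(F)
t(F) = 1 + 0.3·t(D) + 0.2·t(A) + 0.4·t(F)
Solving: t(D) = 7.1622, t(A) = 7.7703, t(F) = 7.8378.
Expected steps from D to C: 7.1622.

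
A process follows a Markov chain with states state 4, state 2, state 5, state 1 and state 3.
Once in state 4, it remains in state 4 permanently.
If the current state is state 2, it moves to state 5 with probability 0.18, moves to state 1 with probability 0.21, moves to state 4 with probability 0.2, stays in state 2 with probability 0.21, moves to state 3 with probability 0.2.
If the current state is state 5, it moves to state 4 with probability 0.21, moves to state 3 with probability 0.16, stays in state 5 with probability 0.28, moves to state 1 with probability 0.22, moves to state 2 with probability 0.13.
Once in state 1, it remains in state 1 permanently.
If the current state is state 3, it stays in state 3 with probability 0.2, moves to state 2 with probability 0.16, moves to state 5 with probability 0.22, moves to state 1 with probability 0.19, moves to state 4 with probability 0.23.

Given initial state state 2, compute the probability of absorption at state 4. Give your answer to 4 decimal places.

0.4995

Let h(s) be the probability of absorption at state 4 starting from transient state s. Then h(state 4) = 1 and h(state 1) = 0. By first-step analysis:
h(state 2) = 0.2·1 + 0.21·h(state 2) + 0.18·h(state 5) + 0.21·0 + 0.2·h(state 3)
h(state 5) = 0.21·1 + 0.13·h(state 2) + 0.28·h(state 5) + 0.22·0 + 0.16·h(state 3)
h(state 3) = 0.23·1 + 0.16·h(state 2) + 0.22·h(state 5) + 0.19·0 + 0.2·h(state 3)
Solving: h(state 2) = 0.4995, h(state 5) = 0.4984, h(state 3) = 0.5245.
Starting from state 2, the probability is 0.4995.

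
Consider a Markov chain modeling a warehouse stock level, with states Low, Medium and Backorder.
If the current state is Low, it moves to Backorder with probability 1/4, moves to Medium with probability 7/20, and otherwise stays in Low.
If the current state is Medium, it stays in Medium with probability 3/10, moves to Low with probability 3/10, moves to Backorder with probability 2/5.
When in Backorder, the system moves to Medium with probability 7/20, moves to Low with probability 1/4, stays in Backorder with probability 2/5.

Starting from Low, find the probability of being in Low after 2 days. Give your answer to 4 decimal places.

Sum over the intermediate state after 1 day:
P = P(Low→Low)·P(Low→Low) + P(Low→Medium)·P(Medium→Low) + P(Low→Backorder)·P(Backorder→Low)
  = 0.4×0.4 + 0.35×0.3 + 0.25×0.25
  = 0.1600 + 0.1050 + 0.0625 = 0.3275

0.3275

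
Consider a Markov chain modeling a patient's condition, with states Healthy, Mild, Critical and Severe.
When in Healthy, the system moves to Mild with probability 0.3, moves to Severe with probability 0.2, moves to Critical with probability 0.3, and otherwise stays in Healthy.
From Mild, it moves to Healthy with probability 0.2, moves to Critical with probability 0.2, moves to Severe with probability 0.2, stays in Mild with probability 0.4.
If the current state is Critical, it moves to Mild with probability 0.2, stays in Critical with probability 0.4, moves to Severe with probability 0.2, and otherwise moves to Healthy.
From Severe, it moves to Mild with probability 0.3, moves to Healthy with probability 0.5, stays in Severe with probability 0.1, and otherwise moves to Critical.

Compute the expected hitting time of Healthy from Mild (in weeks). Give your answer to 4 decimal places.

3.9286

Let t(s) be the expected number of weeks to first reach Healthy from state s, with t(Healthy) = 0. Conditioning on the first week:
t(Mild) = 1 + 0.4·t(Mild) + 0.2·t(Critical) + 0.2·t(Severe)
t(Critical) = 1 + 0.2·t(Mild) + 0.4·t(Critical) + 0.2·t(Severe)
t(Severe) = 1 + 0.3·t(Mild) + 0.1·t(Critical) + 0.1·t(Severe)
Solving: t(Mild) = 3.9286, t(Critical) = 3.9286, t(Severe) = 2.8571.
Expected weeks from Mild to Healthy: 3.9286.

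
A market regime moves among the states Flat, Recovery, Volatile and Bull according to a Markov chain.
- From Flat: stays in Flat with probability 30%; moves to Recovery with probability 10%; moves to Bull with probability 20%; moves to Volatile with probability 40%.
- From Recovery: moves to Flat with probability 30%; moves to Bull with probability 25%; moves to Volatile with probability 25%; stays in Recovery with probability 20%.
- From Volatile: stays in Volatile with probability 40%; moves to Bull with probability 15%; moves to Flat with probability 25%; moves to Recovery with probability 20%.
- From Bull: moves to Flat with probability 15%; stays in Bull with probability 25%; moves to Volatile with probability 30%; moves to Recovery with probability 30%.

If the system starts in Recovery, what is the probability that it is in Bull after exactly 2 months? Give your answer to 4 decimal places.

0.2100

Propagate the distribution vector 2 months from Recovery.
After 0 months: (0.0000, 1.0000, 0.0000, 0.0000)
After 1 month: (0.3000, 0.2000, 0.2500, 0.2500)
After 2 months: (0.2500, 0.1950, 0.3450, 0.2100)
P(in Bull after 2 months) = 0.2100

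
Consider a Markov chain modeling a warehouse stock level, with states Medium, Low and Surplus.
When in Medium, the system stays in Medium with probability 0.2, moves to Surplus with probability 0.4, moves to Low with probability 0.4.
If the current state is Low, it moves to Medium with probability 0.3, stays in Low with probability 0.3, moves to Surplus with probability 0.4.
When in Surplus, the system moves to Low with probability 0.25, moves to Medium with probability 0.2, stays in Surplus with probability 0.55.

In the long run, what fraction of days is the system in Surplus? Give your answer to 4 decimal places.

0.4706

Let the stationary distribution be π with π = πP and π_1 + π_2 + π_3 = 1.
π_1 = 0.2·π_1 + 0.3·π_2 + 0.2·π_3
π_2 = 0.4·π_1 + 0.3·π_2 + 0.25·π_3
Solving with the normalization constraint gives π = (0.2299, 0.2995, 0.4706).
So the stationary probability of Surplus is 0.4706.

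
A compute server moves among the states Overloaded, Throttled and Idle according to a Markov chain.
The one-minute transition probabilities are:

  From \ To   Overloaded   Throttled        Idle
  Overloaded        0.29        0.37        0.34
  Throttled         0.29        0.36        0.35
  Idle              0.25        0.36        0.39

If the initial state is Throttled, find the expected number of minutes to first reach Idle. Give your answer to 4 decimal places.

2.8810

Let t(s) be the expected number of minutes to first reach Idle from state s, with t(Idle) = 0. Conditioning on the first minute:
t(Overloaded) = 1 + 0.29·t(Overloaded) + 0.37·t(Throttled)
t(Throttled) = 1 + 0.29·t(Overloaded) + 0.36·t(Throttled)
Solving: t(Overloaded) = 2.9098, t(Throttled) = 2.8810.
Expected minutes from Throttled to Idle: 2.8810.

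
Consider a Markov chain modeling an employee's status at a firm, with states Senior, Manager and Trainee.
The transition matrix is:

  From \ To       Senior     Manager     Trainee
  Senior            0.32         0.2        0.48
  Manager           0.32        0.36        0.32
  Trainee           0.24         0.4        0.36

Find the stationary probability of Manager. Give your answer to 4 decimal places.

0.3289

Let the stationary distribution be π with π = πP and π_1 + π_2 + π_3 = 1.
π_1 = 0.32·π_1 + 0.32·π_2 + 0.24·π_3
π_2 = 0.2·π_1 + 0.36·π_2 + 0.4·π_3
Solving with the normalization constraint gives π = (0.2895, 0.3289, 0.3816).
So the stationary probability of Manager is 0.3289.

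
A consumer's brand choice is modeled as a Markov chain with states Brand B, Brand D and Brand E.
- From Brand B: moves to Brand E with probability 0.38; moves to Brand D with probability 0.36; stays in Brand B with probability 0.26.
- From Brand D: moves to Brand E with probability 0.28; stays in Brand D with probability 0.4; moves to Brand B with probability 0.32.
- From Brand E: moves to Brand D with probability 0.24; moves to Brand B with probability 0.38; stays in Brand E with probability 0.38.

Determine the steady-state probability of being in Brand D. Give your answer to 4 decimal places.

0.3316

Let the stationary distribution be π with π = πP and π_1 + π_2 + π_3 = 1.
π_1 = 0.26·π_1 + 0.32·π_2 + 0.38·π_3
π_2 = 0.36·π_1 + 0.4·π_2 + 0.24·π_3
Solving with the normalization constraint gives π = (0.3215, 0.3316, 0.3468).
So the stationary probability of Brand D is 0.3316.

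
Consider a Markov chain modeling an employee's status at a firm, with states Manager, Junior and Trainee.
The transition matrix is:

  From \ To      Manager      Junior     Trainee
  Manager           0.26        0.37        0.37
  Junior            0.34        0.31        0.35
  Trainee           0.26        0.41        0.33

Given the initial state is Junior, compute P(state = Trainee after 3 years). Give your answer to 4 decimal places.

Propagate the distribution vector 3 years from Junior.
After 0 years: (0.0000, 1.0000, 0.0000)
After 1 year: (0.3400, 0.3100, 0.3500)
After 2 years: (0.2848, 0.3654, 0.3498)
After 3 years: (0.2892, 0.3621, 0.3487)
P(in Trainee after 3 years) = 0.3487

0.3487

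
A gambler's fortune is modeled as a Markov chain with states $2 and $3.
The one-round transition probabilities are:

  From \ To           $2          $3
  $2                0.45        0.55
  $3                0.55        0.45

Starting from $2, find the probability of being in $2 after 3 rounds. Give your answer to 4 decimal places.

Propagate the distribution vector 3 rounds from $2.
After 0 rounds: (1.0000, 0.0000)
After 1 round: (0.4500, 0.5500)
After 2 rounds: (0.5050, 0.4950)
After 3 rounds: (0.4995, 0.5005)
P(in $2 after 3 rounds) = 0.4995

0.4995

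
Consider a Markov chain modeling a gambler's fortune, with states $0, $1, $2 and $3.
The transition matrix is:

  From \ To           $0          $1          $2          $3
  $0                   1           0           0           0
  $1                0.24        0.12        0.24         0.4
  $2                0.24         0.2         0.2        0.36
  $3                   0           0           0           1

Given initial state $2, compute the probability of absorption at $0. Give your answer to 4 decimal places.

Let h(s) be the probability of absorption at $0 starting from transient state s. Then h($0) = 1 and h($3) = 0. By first-step analysis:
h($1) = 0.24·1 + 0.12·h($1) + 0.24·h($2) + 0.4·0
h($2) = 0.24·1 + 0.2·h($1) + 0.2·h($2) + 0.36·0
Solving: h($1) = 0.3805, h($2) = 0.3951.
Starting from $2, the probability is 0.3951.

0.3951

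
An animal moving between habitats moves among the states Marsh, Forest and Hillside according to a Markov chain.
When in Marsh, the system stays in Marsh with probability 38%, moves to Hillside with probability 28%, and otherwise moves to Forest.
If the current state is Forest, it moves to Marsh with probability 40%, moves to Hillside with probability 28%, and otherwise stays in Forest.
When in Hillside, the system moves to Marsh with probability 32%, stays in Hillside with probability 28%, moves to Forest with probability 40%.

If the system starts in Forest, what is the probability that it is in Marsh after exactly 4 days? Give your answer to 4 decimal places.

0.3702

Propagate the distribution vector 4 days from Forest.
After 0 days: (0.0000, 1.0000, 0.0000)
After 1 day: (0.4000, 0.3200, 0.2800)
After 2 days: (0.3696, 0.3504, 0.2800)
After 3 days: (0.3702, 0.3498, 0.2800)
After 4 days: (0.3702, 0.3498, 0.2800)
P(in Marsh after 4 days) = 0.3702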